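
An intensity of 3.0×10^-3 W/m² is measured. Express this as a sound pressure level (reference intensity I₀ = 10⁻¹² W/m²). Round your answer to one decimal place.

94.8 dB

L = 10·log₁₀(I/I₀) = 10·log₁₀(3.0×10^-3/10⁻¹²) = 10·log₁₀(3.0×10^9).
L = 10·(0.4771 + 9) = 94.77 dB.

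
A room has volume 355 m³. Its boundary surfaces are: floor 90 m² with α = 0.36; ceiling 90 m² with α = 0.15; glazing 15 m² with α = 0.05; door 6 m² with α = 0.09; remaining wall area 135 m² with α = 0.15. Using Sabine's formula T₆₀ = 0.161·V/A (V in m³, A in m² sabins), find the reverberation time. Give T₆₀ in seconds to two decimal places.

Total absorption A = 90·0.36 + 90·0.15 + 15·0.05 + 6·0.09 + 135·0.15 = 67.44 m² sabins.
T₆₀ = 0.161 × 355 / 67.44 = 0.847 s.

0.85 s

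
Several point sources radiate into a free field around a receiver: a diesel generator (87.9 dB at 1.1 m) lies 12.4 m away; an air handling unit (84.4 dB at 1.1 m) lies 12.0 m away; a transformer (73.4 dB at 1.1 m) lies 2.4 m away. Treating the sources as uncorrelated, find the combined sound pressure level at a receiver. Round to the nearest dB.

71 dB

Propagate each source to the receiver with L = L_ref − 20·log₁₀(r/r_ref), then add intensities.
diesel generator: 87.9 − 20·log₁₀(12.4/1.1) = 87.9 − 21.04 = 66.86 dB.
air handling unit: 84.4 − 20·log₁₀(12.0/1.1) = 84.4 − 20.76 = 63.64 dB.
transformer: 73.4 − 20·log₁₀(2.4/1.1) = 73.4 − 6.78 = 66.62 dB.
Σ 10^(L/10) = 1.176e+07 → L_total = 10·log₁₀(1.176e+07) = 70.70 dB.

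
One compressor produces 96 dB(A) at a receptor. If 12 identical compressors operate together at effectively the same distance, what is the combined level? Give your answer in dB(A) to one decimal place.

106.8 dB(A)

With 12 equal, uncorrelated contributions the intensity is 12× that of one unit, giving a rise of 10·log₁₀ 12.
L_total = 96 + 10·log₁₀(12) = 96 + 10.792 = 106.79 dB(A).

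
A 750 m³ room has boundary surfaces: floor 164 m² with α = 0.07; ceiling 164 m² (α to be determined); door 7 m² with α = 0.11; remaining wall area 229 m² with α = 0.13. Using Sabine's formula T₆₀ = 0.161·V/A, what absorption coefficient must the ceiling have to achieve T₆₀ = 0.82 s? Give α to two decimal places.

From T₆₀ = 0.161·V/A, the target T₆₀ = 0.82 s needs A = 0.161·750/0.82 = 147.26 m².
Absorption from the other surfaces = 164·0.07 + 7·0.11 + 229·0.13 = 42.02 m², so the ceiling must supply 105.24 m² over 164 m².
α = 105.24/164 = 0.642.

0.64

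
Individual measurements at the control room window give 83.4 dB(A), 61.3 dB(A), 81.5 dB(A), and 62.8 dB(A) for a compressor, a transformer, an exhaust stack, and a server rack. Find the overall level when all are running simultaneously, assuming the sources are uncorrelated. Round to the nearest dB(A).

86 dB(A)

Incoherent sources combine by intensity addition: L_total = 10·log₁₀(Σ 10^(L_i/10)).
Σ 10^(L/10) = 10^(83.4/10) + 10^(61.3/10) + 10^(81.5/10) + 10^(62.8/10) = 3.633e+08.
L_total = 10·log₁₀(3.633e+08) = 85.60 dB(A).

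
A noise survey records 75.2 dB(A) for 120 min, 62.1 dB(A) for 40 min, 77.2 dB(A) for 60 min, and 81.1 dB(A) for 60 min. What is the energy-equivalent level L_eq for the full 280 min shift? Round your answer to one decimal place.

Weight each interval's intensity by its duration and average over T = 280 min:
Σ tᵢ·10^(Lᵢ/10) = 120·10^(75.2/10) + 40·10^(62.1/10) + 60·10^(77.2/10) + 60·10^(81.1/10) = 1.492e+10.
L_eq = 10·log₁₀(1.492e+10/280) = 77.27 dB(A).

77.3 dB(A)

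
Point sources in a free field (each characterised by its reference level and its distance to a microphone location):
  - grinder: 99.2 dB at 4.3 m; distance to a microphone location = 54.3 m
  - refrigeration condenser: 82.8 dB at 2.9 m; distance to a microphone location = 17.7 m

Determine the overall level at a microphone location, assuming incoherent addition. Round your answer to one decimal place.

77.6 dB

First find each source's level at the receiver (point-source: −20·log₁₀(r/r_ref)), then combine on an intensity basis.
grinder: 99.2 − 20·log₁₀(54.3/4.3) = 99.2 − 22.03 = 77.17 dB.
refrigeration condenser: 82.8 − 20·log₁₀(17.7/2.9) = 82.8 − 15.71 = 67.09 dB.
Σ 10^(L/10) = 5.728e+07 → L_total = 10·log₁₀(5.728e+07) = 77.58 dB.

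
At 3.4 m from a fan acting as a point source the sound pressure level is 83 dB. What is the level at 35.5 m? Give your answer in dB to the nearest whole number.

For a point source, L₂ = L₁ − 20·log₁₀(r₂/r₁).
L₂ = 83 − 20·log₁₀(35.5/3.4) = 83 − 20.375 = 62.63 dB.

63 dB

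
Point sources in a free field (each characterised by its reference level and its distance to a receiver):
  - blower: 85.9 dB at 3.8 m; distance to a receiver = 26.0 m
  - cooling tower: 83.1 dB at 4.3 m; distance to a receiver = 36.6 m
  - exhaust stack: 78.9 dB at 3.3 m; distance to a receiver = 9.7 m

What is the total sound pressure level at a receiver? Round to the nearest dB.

73 dB

Propagate each source to the receiver with L = L_ref − 20·log₁₀(r/r_ref), then add intensities.
blower: 85.9 − 20·log₁₀(26.0/3.8) = 85.9 − 16.70 = 69.20 dB.
cooling tower: 83.1 − 20·log₁₀(36.6/4.3) = 83.1 − 18.60 = 64.50 dB.
exhaust stack: 78.9 − 20·log₁₀(9.7/3.3) = 78.9 − 9.37 = 69.53 dB.
Σ 10^(L/10) = 2.011e+07 → L_total = 10·log₁₀(2.011e+07) = 73.03 dB.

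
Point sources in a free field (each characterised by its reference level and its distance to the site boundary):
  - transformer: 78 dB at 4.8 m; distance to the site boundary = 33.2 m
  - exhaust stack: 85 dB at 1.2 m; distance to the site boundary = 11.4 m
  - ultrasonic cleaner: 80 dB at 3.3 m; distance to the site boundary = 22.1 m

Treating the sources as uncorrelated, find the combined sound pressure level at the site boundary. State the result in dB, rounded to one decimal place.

68.5 dB

Apply inverse-square spreading to bring every level to the receiver, then sum 10^(L/10).
transformer: 78 − 20·log₁₀(33.2/4.8) = 78 − 16.80 = 61.20 dB.
exhaust stack: 85 − 20·log₁₀(11.4/1.2) = 85 − 19.55 = 65.45 dB.
ultrasonic cleaner: 80 − 20·log₁₀(22.1/3.3) = 80 − 16.52 = 63.48 dB.
Σ 10^(L/10) = 7.052e+06 → L_total = 10·log₁₀(7.052e+06) = 68.48 dB.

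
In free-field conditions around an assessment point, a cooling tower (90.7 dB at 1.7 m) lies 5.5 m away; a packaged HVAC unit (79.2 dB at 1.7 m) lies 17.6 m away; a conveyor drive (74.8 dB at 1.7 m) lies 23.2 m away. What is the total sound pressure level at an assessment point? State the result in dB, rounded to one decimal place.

First find each source's level at the receiver (point-source: −20·log₁₀(r/r_ref)), then combine on an intensity basis.
cooling tower: 90.7 − 20·log₁₀(5.5/1.7) = 90.7 − 10.20 = 80.50 dB.
packaged HVAC unit: 79.2 − 20·log₁₀(17.6/1.7) = 79.2 − 20.30 = 58.90 dB.
conveyor drive: 74.8 − 20·log₁₀(23.2/1.7) = 74.8 − 22.70 = 52.10 dB.
Σ 10^(L/10) = 1.132e+08 → L_total = 10·log₁₀(1.132e+08) = 80.54 dB.

80.5 dB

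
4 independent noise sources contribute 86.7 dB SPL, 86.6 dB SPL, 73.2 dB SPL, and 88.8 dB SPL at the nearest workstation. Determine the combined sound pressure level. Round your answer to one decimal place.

92.3 dB SPL

Incoherent sources combine by intensity addition: L_total = 10·log₁₀(Σ 10^(L_i/10)).
Σ 10^(L/10) = 10^(86.7/10) + 10^(86.6/10) + 10^(73.2/10) + 10^(88.8/10) = 1.704e+09.
L_total = 10·log₁₀(1.704e+09) = 92.32 dB SPL.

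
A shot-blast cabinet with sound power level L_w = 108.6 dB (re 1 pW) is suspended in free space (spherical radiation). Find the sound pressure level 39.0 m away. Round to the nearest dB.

L_p = L_w − 10·log₁₀(4π·r²) with r = 39.0 m.
4π·r² = 1.911e+04 m², 10·log₁₀ of that is 42.813 dB.
L_p = 108.6 − 42.813 = 65.79 dB.

66 dB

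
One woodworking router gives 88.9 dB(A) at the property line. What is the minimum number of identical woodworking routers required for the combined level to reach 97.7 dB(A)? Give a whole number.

N identical sources give L₁ + 10·log₁₀ N, so require 10·log₁₀ N ≥ 97.7 − 88.9 = 8.8 dB.
N ≥ 10^(8.8/10) = 7.586, so N = 8.

8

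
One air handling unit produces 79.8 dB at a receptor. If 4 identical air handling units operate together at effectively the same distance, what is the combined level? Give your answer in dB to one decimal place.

85.8 dB

N identical incoherent sources raise the level by 10·log₁₀ N.
L_total = 79.8 + 10·log₁₀(4) = 79.8 + 6.021 = 85.82 dB.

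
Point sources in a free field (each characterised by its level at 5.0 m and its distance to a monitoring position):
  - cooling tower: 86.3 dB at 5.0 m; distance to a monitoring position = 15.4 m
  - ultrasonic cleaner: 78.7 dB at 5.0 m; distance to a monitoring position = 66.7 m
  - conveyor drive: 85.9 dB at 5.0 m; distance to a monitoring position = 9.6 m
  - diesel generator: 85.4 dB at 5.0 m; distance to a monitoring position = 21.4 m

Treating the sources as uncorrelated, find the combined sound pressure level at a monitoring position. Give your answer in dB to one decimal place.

82.3 dB

First find each source's level at the receiver (point-source: −20·log₁₀(r/r_ref)), then combine on an intensity basis.
cooling tower: 86.3 − 20·log₁₀(15.4/5.0) = 86.3 − 9.77 = 76.53 dB.
ultrasonic cleaner: 78.7 − 20·log₁₀(66.7/5.0) = 78.7 − 22.50 = 56.20 dB.
conveyor drive: 85.9 − 20·log₁₀(9.6/5.0) = 85.9 − 5.67 = 80.23 dB.
diesel generator: 85.4 − 20·log₁₀(21.4/5.0) = 85.4 − 12.63 = 72.77 dB.
Σ 10^(L/10) = 1.698e+08 → L_total = 10·log₁₀(1.698e+08) = 82.30 dB.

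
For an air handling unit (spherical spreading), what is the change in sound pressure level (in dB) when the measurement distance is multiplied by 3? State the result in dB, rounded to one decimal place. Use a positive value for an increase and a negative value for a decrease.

Point-source spreading: ΔL = −20·log₁₀(r₂/r₁).
ΔL = −20·log₁₀(3) = -9.54 dB.

-9.5 dB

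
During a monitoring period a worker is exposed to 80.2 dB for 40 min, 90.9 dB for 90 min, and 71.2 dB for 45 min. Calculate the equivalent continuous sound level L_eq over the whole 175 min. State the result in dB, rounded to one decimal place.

88.2 dB

Weight each interval's intensity by its duration and average over T = 175 min:
Σ tᵢ·10^(Lᵢ/10) = 40·10^(80.2/10) + 90·10^(90.9/10) + 45·10^(71.2/10) = 1.155e+11.
L_eq = 10·log₁₀(1.155e+11/175) = 88.20 dB.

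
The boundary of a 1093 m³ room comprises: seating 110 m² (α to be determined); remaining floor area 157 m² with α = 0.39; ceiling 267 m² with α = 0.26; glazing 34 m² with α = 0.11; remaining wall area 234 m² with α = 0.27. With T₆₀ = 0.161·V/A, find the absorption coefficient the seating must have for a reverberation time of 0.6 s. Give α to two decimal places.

A = 0.161·V/T₆₀ = 0.161·1093/0.6 = 293.29 m² sabins.
Absorption from the other surfaces = 157·0.39 + 267·0.26 + 34·0.11 + 234·0.27 = 197.57 m², so the seating must supply 95.72 m² over 110 m².
α = 95.72/110 = 0.870.

0.87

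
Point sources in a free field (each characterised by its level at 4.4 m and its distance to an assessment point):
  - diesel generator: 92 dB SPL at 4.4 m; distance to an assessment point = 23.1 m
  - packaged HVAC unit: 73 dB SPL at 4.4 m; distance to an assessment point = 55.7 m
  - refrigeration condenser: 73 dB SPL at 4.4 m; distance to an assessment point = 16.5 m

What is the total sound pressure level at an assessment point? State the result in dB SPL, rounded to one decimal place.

Propagate each source to the receiver with L = L_ref − 20·log₁₀(r/r_ref), then add intensities.
diesel generator: 92 − 20·log₁₀(23.1/4.4) = 92 − 14.40 = 77.60 dB SPL.
packaged HVAC unit: 73 − 20·log₁₀(55.7/4.4) = 73 − 22.05 = 50.95 dB SPL.
refrigeration condenser: 73 − 20·log₁₀(16.5/4.4) = 73 − 11.48 = 61.52 dB SPL.
Σ 10^(L/10) = 5.905e+07 → L_total = 10·log₁₀(5.905e+07) = 77.71 dB SPL.

77.7 dB SPL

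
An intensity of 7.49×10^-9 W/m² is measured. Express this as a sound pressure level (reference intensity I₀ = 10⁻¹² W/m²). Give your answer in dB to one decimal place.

38.7 dB

Dividing by I₀ shifts the exponent by 12: I/I₀ = 7.49×10^3.
L = 10·(0.8745 + 3) = 38.74 dB.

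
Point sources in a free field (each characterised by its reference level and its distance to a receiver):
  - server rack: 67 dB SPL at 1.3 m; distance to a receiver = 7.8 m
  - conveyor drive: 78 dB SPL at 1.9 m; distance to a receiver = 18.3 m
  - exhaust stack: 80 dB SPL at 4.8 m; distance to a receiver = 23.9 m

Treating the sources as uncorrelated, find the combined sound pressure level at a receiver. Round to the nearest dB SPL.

First find each source's level at the receiver (point-source: −20·log₁₀(r/r_ref)), then combine on an intensity basis.
server rack: 67 − 20·log₁₀(7.8/1.3) = 67 − 15.56 = 51.44 dB SPL.
conveyor drive: 78 − 20·log₁₀(18.3/1.9) = 78 − 19.67 = 58.33 dB SPL.
exhaust stack: 80 − 20·log₁₀(23.9/4.8) = 80 − 13.94 = 66.06 dB SPL.
Σ 10^(L/10) = 4.853e+06 → L_total = 10·log₁₀(4.853e+06) = 66.86 dB SPL.

67 dB SPL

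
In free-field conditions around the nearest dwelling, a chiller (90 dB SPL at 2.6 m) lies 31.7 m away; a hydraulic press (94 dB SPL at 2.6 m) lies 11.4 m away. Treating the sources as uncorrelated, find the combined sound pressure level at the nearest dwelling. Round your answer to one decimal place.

81.4 dB SPL

Propagate each source to the receiver with L = L_ref − 20·log₁₀(r/r_ref), then add intensities.
chiller: 90 − 20·log₁₀(31.7/2.6) = 90 − 21.72 = 68.28 dB SPL.
hydraulic press: 94 − 20·log₁₀(11.4/2.6) = 94 − 12.84 = 81.16 dB SPL.
Σ 10^(L/10) = 1.374e+08 → L_total = 10·log₁₀(1.374e+08) = 81.38 dB SPL.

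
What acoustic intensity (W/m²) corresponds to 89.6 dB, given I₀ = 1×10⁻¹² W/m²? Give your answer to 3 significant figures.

0.000912 W/m²

I = I₀·10^(L/10) = 10⁻¹² × 10^(89.6/10) = 10^(-3.040).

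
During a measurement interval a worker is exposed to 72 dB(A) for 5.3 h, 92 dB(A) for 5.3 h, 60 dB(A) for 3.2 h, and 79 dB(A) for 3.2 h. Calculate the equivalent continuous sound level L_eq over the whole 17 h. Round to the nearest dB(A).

87 dB(A)

Weight each interval's intensity by its duration and average over T = 17 h:
Σ tᵢ·10^(Lᵢ/10) = 5.3·10^(72/10) + 5.3·10^(92/10) + 3.2·10^(60/10) + 3.2·10^(79/10) = 8.741e+09.
L_eq = 10·log₁₀(8.741e+09/17) = 87.11 dB(A).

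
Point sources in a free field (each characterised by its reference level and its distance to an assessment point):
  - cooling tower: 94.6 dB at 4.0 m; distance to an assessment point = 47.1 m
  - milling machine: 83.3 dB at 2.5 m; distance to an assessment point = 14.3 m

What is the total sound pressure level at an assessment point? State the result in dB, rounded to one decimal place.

74.4 dB

Propagate each source to the receiver with L = L_ref − 20·log₁₀(r/r_ref), then add intensities.
cooling tower: 94.6 − 20·log₁₀(47.1/4.0) = 94.6 − 21.42 = 73.18 dB.
milling machine: 83.3 − 20·log₁₀(14.3/2.5) = 83.3 − 15.15 = 68.15 dB.
Σ 10^(L/10) = 2.734e+07 → L_total = 10·log₁₀(2.734e+07) = 74.37 dB.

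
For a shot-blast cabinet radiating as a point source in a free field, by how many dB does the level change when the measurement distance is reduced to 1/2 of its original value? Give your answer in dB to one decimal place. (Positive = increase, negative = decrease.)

+6.0 dB

With spherical spreading the level changes by −20·log₁₀(r₂/r₁).
ΔL = −20·log₁₀(0.5) = +6.02 dB.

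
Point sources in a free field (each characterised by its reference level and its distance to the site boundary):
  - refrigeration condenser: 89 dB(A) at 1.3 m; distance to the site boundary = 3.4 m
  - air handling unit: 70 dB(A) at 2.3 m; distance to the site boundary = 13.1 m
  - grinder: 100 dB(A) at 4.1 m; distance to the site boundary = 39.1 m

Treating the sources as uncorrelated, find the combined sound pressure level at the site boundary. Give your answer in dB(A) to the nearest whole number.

First find each source's level at the receiver (point-source: −20·log₁₀(r/r_ref)), then combine on an intensity basis.
refrigeration condenser: 89 − 20·log₁₀(3.4/1.3) = 89 − 8.35 = 80.65 dB(A).
air handling unit: 70 − 20·log₁₀(13.1/2.3) = 70 − 15.11 = 54.89 dB(A).
grinder: 100 − 20·log₁₀(39.1/4.1) = 100 − 19.59 = 80.41 dB(A).
Σ 10^(L/10) = 2.264e+08 → L_total = 10·log₁₀(2.264e+08) = 83.55 dB(A).

84 dB(A)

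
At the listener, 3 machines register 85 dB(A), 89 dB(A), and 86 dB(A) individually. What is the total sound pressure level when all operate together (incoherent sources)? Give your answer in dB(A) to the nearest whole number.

For uncorrelated sources the intensities add, so convert each level to linear form, sum, and take 10·log₁₀ of the total.
Σ 10^(L/10) = 10^(85/10) + 10^(89/10) + 10^(86/10) = 1.509e+09.
L_total = 10·log₁₀(1.509e+09) = 91.79 dB(A).

92 dB(A)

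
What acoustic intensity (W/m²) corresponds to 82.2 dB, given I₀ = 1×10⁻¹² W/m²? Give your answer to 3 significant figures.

I = I₀·10^(L/10) = 10⁻¹² × 10^(82.2/10) = 10^(-3.780).

0.000166 W/m²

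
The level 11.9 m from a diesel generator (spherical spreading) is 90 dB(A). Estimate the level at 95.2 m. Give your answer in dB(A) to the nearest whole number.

72 dB(A)

For a point source, L₂ = L₁ − 20·log₁₀(r₂/r₁).
L₂ = 90 − 20·log₁₀(95.2/11.9) = 90 − 18.062 = 71.94 dB(A).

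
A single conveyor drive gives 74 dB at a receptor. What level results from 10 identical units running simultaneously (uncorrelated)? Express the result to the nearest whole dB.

N identical incoherent sources raise the level by 10·log₁₀ N.
L_total = 74 + 10·log₁₀(10) = 74 + 10.000 = 84.00 dB.

84 dB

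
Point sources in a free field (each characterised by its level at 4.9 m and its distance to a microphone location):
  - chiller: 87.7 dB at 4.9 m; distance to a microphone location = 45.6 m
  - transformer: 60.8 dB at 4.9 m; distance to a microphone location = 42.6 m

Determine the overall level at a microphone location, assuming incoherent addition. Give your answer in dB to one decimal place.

Propagate each source to the receiver with L = L_ref − 20·log₁₀(r/r_ref), then add intensities.
chiller: 87.7 − 20·log₁₀(45.6/4.9) = 87.7 − 19.38 = 68.32 dB.
transformer: 60.8 − 20·log₁₀(42.6/4.9) = 60.8 − 18.78 = 42.02 dB.
Σ 10^(L/10) = 6.815e+06 → L_total = 10·log₁₀(6.815e+06) = 68.33 dB.

68.3 dB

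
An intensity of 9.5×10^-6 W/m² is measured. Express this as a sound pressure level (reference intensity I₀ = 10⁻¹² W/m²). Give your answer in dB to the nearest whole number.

70 dB

L = 10·log₁₀(I/I₀) = 10·log₁₀(9.5×10^-6/10⁻¹²) = 10·log₁₀(9.5×10^6).
L = 10·(0.9777 + 6) = 69.78 dB.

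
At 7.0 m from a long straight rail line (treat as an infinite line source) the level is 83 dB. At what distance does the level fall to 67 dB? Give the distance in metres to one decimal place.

278.7 m

For a line source L₁ − L₂ = 10·log₁₀(r₂/r₁), so r₂ = r₁·10^((L₁−L₂)/10).
r₂ = 7.0·10^((83−67)/10) = 7.0·10^(16.0/10) = 278.68 m.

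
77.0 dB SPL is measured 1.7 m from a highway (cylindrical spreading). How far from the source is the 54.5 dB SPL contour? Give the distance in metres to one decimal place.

302.3 m

The 22.5 dB drop corresponds to a distance ratio of 10^(22.5/10) for a line source.
r₂ = 1.7·10^((77.0−54.5)/10) = 1.7·10^(22.5/10) = 302.31 m.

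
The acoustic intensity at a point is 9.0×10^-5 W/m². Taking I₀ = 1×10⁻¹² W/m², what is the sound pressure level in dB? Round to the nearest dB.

Dividing by I₀ shifts the exponent by 12: I/I₀ = 9.0×10^7.
L = 10·(0.9542 + 7) = 79.54 dB.

80 dB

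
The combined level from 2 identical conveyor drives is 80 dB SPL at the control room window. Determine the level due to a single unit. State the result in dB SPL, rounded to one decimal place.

77.0 dB SPL

For N identical incoherent sources L_total = L₁ + 10·log₁₀ N, so L₁ = 80 − 10·log₁₀(2) = 80 − 3.010.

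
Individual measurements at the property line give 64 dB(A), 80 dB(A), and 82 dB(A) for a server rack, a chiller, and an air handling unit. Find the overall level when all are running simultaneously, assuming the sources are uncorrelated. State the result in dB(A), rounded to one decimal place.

For uncorrelated sources the intensities add, so convert each level to linear form, sum, and take 10·log₁₀ of the total.
Σ 10^(L/10) = 10^(64/10) + 10^(80/10) + 10^(82/10) = 2.610e+08.
L_total = 10·log₁₀(2.610e+08) = 84.17 dB(A).

84.2 dB(A)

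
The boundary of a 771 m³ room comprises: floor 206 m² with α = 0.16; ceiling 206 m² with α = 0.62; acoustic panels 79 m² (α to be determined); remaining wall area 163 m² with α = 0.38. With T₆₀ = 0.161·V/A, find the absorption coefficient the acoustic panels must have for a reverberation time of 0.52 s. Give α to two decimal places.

0.20

A = 0.161·V/T₆₀ = 0.161·771/0.52 = 238.71 m² sabins.
Absorption from the other surfaces = 206·0.16 + 206·0.62 + 163·0.38 = 222.62 m², so the acoustic panels must supply 16.09 m² over 79 m².
α = 16.09/79 = 0.204.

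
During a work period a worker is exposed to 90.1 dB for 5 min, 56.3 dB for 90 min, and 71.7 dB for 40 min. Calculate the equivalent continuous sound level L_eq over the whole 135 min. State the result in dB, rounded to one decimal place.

76.3 dB

The energy average is taken in the linear domain: L_eq = 10·log₁₀[(Σ tᵢ·10^(Lᵢ/10))/T], T = 135 min.
Σ tᵢ·10^(Lᵢ/10) = 5·10^(90.1/10) + 90·10^(56.3/10) + 40·10^(71.7/10) = 5.747e+09.
L_eq = 10·log₁₀(5.747e+09/135) = 76.29 dB.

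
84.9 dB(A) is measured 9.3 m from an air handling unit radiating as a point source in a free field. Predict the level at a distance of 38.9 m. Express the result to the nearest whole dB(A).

72 dB(A)

For a point source, L₂ = L₁ − 20·log₁₀(r₂/r₁).
L₂ = 84.9 − 20·log₁₀(38.9/9.3) = 84.9 − 12.429 = 72.47 dB(A).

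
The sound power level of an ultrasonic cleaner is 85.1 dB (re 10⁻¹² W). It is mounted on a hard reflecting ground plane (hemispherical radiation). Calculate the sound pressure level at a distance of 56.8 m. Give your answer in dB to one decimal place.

The power spreads over a hemisphere of area 2π·r², so L_p = L_w − 10·log₁₀(2π·r²).
2π·r² = 2.027e+04 m², 10·log₁₀ of that is 43.069 dB.
L_p = 85.1 − 43.069 = 42.03 dB.

42.0 dB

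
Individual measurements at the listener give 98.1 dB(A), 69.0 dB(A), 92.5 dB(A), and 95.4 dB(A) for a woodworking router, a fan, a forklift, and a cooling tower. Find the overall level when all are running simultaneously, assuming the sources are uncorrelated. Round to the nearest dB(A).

For uncorrelated sources the intensities add, so convert each level to linear form, sum, and take 10·log₁₀ of the total.
Σ 10^(L/10) = 10^(98.1/10) + 10^(69.0/10) + 10^(92.5/10) + 10^(95.4/10) = 1.171e+10.
L_total = 10·log₁₀(1.171e+10) = 100.69 dB(A).

101 dB(A)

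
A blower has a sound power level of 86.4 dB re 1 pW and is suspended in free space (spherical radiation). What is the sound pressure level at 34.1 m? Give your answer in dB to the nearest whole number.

45 dB

Free-field spherical radiation: L_p = L_w − 10·log₁₀(4π·r²), r = 34.1 m.
4π·r² = 1.461e+04 m², 10·log₁₀ of that is 41.647 dB.
L_p = 86.4 − 41.647 = 44.75 dB.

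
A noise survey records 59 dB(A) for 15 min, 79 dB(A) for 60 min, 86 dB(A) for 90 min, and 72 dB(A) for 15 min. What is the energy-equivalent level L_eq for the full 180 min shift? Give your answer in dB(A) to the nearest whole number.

The energy average is taken in the linear domain: L_eq = 10·log₁₀[(Σ tᵢ·10^(Lᵢ/10))/T], T = 180 min.
Σ tᵢ·10^(Lᵢ/10) = 15·10^(59/10) + 60·10^(79/10) + 90·10^(86/10) + 15·10^(72/10) = 4.085e+10.
L_eq = 10·log₁₀(4.085e+10/180) = 83.56 dB(A).

84 dB(A)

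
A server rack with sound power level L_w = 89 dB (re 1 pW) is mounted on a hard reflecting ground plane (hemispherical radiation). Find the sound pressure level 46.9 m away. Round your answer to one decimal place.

L_p = L_w − 10·log₁₀(2π·r²) with r = 46.9 m.
2π·r² = 1.382e+04 m², 10·log₁₀ of that is 41.405 dB.
L_p = 89 − 41.405 = 47.59 dB.

47.6 dB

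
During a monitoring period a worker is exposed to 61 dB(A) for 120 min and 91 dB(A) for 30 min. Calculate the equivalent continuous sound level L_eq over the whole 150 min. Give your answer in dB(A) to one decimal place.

84.0 dB(A)

Weight each interval's intensity by its duration and average over T = 150 min:
Σ tᵢ·10^(Lᵢ/10) = 120·10^(61/10) + 30·10^(91/10) = 3.792e+10.
L_eq = 10·log₁₀(3.792e+10/150) = 84.03 dB(A).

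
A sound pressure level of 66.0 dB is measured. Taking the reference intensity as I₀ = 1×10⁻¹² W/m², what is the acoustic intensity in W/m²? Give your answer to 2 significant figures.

4.0e-06 W/m²

I = I₀·10^(L/10) = 10⁻¹² × 10^(66.0/10) = 10^(-5.400).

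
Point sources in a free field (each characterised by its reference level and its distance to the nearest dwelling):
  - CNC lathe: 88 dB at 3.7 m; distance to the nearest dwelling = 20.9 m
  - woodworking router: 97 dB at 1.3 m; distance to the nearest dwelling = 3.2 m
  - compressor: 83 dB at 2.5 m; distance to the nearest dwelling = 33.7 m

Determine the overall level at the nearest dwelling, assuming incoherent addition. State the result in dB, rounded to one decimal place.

89.3 dB

Propagate each source to the receiver with L = L_ref − 20·log₁₀(r/r_ref), then add intensities.
CNC lathe: 88 − 20·log₁₀(20.9/3.7) = 88 − 15.04 = 72.96 dB.
woodworking router: 97 − 20·log₁₀(3.2/1.3) = 97 − 7.82 = 89.18 dB.
compressor: 83 − 20·log₁₀(33.7/2.5) = 83 − 22.59 = 60.41 dB.
Σ 10^(L/10) = 8.480e+08 → L_total = 10·log₁₀(8.480e+08) = 89.28 dB.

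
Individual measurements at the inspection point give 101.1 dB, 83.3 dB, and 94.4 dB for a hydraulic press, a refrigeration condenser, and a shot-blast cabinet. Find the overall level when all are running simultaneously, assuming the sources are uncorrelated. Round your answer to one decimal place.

For uncorrelated sources the intensities add, so convert each level to linear form, sum, and take 10·log₁₀ of the total.
Σ 10^(L/10) = 10^(101.1/10) + 10^(83.3/10) + 10^(94.4/10) = 1.585e+10.
L_total = 10·log₁₀(1.585e+10) = 102.00 dB.

102.0 dB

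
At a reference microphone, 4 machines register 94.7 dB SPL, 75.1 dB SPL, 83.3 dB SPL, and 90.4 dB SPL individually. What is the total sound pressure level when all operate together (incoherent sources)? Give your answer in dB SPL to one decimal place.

Incoherent sources combine by intensity addition: L_total = 10·log₁₀(Σ 10^(L_i/10)).
Σ 10^(L/10) = 10^(94.7/10) + 10^(75.1/10) + 10^(83.3/10) + 10^(90.4/10) = 4.294e+09.
L_total = 10·log₁₀(4.294e+09) = 96.33 dB SPL.

96.3 dB SPL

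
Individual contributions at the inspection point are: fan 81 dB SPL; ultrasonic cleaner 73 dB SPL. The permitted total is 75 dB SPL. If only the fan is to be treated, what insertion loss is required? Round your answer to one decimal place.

Everything except the fan sums to 10^(73/10) = 1.995e+07 in linear terms, 73.00 dB SPL.
The limit corresponds to 10^(75/10) = 3.162e+07; subtracting the fixed part leaves 1.167e+07 for the fan, i.e. 70.67 dB SPL.
So the fan must be reduced from 81 to 70.67 dB SPL: IL = 10.33 dB.

10.3 dB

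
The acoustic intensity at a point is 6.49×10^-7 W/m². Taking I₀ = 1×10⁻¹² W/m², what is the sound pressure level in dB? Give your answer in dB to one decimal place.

I/I₀ = 6.49×10^-7/10⁻¹² = 6.49×10^5, and L = 10·log₁₀(I/I₀).
L = 10·(0.8122 + 5) = 58.12 dB.

58.1 dB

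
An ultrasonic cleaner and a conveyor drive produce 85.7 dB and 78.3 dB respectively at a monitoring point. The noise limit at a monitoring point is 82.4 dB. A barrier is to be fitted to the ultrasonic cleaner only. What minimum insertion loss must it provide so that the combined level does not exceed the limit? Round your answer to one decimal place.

The untreated sources together contribute 10^(78.3/10) = 6.761e+07, i.e. 78.30 dB.
The limit corresponds to 10^(82.4/10) = 1.738e+08; subtracting the fixed part leaves 1.062e+08 for the ultrasonic cleaner, i.e. 80.26 dB.
So the ultrasonic cleaner must be reduced from 85.7 to 80.26 dB: IL = 5.44 dB.

5.4 dB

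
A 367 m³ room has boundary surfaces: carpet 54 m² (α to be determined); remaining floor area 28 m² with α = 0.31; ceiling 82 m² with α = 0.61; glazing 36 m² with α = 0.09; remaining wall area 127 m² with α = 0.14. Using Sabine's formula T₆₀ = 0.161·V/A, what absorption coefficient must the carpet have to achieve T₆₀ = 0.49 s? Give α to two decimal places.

0.76

A = 0.161·V/T₆₀ = 0.161·367/0.49 = 120.59 m² sabins.
Absorption from the other surfaces = 28·0.31 + 82·0.61 + 36·0.09 + 127·0.14 = 79.72 m², so the carpet must supply 40.87 m² over 54 m².
α = 40.87/54 = 0.757.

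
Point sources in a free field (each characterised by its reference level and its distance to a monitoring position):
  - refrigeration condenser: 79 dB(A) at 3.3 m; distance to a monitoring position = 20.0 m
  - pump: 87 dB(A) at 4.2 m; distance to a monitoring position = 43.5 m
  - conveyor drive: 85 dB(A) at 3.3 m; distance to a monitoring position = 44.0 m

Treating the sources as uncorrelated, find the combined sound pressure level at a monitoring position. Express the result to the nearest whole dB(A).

69 dB(A)

Propagate each source to the receiver with L = L_ref − 20·log₁₀(r/r_ref), then add intensities.
refrigeration condenser: 79 − 20·log₁₀(20.0/3.3) = 79 − 15.65 = 63.35 dB(A).
pump: 87 − 20·log₁₀(43.5/4.2) = 87 − 20.30 = 66.70 dB(A).
conveyor drive: 85 − 20·log₁₀(44.0/3.3) = 85 − 22.50 = 62.50 dB(A).
Σ 10^(L/10) = 8.614e+06 → L_total = 10·log₁₀(8.614e+06) = 69.35 dB(A).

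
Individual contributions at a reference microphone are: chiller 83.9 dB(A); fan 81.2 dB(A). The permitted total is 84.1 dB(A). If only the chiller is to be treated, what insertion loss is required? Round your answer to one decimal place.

Everything except the chiller sums to 10^(81.2/10) = 1.318e+08 in linear terms, 81.20 dB(A).
The limit corresponds to 10^(84.1/10) = 2.570e+08; subtracting the fixed part leaves 1.252e+08 for the chiller, i.e. 80.98 dB(A).
Required insertion loss = 83.9 − 80.98 = 2.92 dB.

2.9 dB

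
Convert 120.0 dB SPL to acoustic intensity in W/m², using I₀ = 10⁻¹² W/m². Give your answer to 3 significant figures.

1.00 W/m²

L = 10·log₁₀(I/I₀) ⇒ I = I₀·10^(L/10) = 10⁻¹² × 10^12.00.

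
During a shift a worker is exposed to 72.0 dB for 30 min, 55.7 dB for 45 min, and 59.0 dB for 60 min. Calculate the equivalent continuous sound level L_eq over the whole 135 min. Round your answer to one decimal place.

66.0 dB

The energy average is taken in the linear domain: L_eq = 10·log₁₀[(Σ tᵢ·10^(Lᵢ/10))/T], T = 135 min.
Σ tᵢ·10^(Lᵢ/10) = 30·10^(72.0/10) + 45·10^(55.7/10) + 60·10^(59.0/10) = 5.398e+08.
L_eq = 10·log₁₀(5.398e+08/135) = 66.02 dB.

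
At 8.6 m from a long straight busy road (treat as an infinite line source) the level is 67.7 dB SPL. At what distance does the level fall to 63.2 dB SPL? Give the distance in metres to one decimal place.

For a line source L₁ − L₂ = 10·log₁₀(r₂/r₁), so r₂ = r₁·10^((L₁−L₂)/10).
r₂ = 8.6·10^((67.7−63.2)/10) = 8.6·10^(4.5/10) = 24.24 m.

24.2 m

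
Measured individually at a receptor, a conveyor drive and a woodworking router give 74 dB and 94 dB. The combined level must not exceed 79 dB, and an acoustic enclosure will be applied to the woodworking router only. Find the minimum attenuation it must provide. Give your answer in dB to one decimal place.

16.7 dB

Fixed contribution from the other source: Σ 10^(L/10) = 10^(74/10) = 2.512e+07 (74.00 dB).
To meet 79 dB overall, the treated woodworking router may contribute at most 10^(79/10) − 2.512e+07 = 5.431e+07, i.e. 77.35 dB.
So the woodworking router must be reduced from 94 to 77.35 dB: IL = 16.65 dB.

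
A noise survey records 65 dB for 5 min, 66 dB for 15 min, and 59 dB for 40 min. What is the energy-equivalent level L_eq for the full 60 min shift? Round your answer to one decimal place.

62.5 dB

The energy average is taken in the linear domain: L_eq = 10·log₁₀[(Σ tᵢ·10^(Lᵢ/10))/T], T = 60 min.
Σ tᵢ·10^(Lᵢ/10) = 5·10^(65/10) + 15·10^(66/10) + 40·10^(59/10) = 1.073e+08.
L_eq = 10·log₁₀(1.073e+08/60) = 62.52 dB.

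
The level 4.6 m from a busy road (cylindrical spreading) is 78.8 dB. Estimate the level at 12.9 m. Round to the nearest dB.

Line-source attenuation: ΔL = 10·log₁₀(r₂/r₁) = 10·log₁₀(12.9/4.6) = 4.478 dB.
L₂ = 78.8 − 10·log₁₀(12.9/4.6) = 78.8 − 4.478 = 74.32 dB.

74 dB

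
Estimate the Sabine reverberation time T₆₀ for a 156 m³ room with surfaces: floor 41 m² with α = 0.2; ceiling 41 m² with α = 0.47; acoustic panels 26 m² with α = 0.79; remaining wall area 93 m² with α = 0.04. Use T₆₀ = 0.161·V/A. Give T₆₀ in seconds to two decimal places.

0.49 s

Summing Sᵢαᵢ: 41·0.2 + 41·0.47 + 26·0.79 + 93·0.04 = 51.73 m².
T₆₀ = 0.161·V/A = 0.161·156/51.73 = 0.486 s.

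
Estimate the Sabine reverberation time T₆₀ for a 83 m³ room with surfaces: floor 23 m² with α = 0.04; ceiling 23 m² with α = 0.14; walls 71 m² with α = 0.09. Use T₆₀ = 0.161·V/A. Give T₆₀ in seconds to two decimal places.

1.27 s

Summing Sᵢαᵢ: 23·0.04 + 23·0.14 + 71·0.09 = 10.53 m².
T₆₀ = 0.161·V/A = 0.161·83/10.53 = 1.269 s.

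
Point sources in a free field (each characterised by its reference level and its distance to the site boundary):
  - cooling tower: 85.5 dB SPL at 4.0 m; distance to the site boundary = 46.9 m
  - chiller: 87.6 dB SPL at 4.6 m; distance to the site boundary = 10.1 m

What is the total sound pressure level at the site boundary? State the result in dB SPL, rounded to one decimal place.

Propagate each source to the receiver with L = L_ref − 20·log₁₀(r/r_ref), then add intensities.
cooling tower: 85.5 − 20·log₁₀(46.9/4.0) = 85.5 − 21.38 = 64.12 dB SPL.
chiller: 87.6 − 20·log₁₀(10.1/4.6) = 87.6 − 6.83 = 80.77 dB SPL.
Σ 10^(L/10) = 1.219e+08 → L_total = 10·log₁₀(1.219e+08) = 80.86 dB SPL.

80.9 dB SPL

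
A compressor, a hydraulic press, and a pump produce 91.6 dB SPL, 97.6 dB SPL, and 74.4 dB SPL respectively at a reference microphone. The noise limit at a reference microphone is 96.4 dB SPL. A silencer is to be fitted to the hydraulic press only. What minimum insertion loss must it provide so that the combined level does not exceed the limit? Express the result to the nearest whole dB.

3 dB

Everything except the hydraulic press sums to 10^(91.6/10) + 10^(74.4/10) = 1.473e+09 in linear terms, 91.68 dB SPL.
The limit corresponds to 10^(96.4/10) = 4.365e+09; subtracting the fixed part leaves 2.892e+09 for the hydraulic press, i.e. 94.61 dB SPL.
So the hydraulic press must be reduced from 97.6 to 94.61 dB SPL: IL = 2.99 dB.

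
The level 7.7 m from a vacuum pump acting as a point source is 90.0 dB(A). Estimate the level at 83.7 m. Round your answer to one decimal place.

69.3 dB(A)

Point-source attenuation: ΔL = 20·log₁₀(r₂/r₁) = 20·log₁₀(83.7/7.7) = 20.725 dB.
L₂ = 90.0 − 20·log₁₀(83.7/7.7) = 90.0 − 20.725 = 69.28 dB(A).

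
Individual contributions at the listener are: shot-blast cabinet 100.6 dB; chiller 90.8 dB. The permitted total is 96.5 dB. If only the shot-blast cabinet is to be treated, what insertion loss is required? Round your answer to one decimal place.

5.5 dB

Everything except the shot-blast cabinet sums to 10^(90.8/10) = 1.202e+09 in linear terms, 90.80 dB.
The limit corresponds to 10^(96.5/10) = 4.467e+09; subtracting the fixed part leaves 3.265e+09 for the shot-blast cabinet, i.e. 95.14 dB.
So the shot-blast cabinet must be reduced from 100.6 to 95.14 dB: IL = 5.46 dB.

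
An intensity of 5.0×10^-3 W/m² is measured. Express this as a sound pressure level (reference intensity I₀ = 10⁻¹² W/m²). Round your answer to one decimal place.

97.0 dB

L = 10·log₁₀(I/I₀) = 10·log₁₀(5.0×10^-3/10⁻¹²) = 10·log₁₀(5.0×10^9).
L = 10·(0.6990 + 9) = 96.99 dB.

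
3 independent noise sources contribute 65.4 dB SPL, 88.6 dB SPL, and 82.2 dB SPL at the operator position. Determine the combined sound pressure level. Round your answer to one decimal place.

For uncorrelated sources the intensities add, so convert each level to linear form, sum, and take 10·log₁₀ of the total.
Σ 10^(L/10) = 10^(65.4/10) + 10^(88.6/10) + 10^(82.2/10) = 8.939e+08.
L_total = 10·log₁₀(8.939e+08) = 89.51 dB SPL.

89.5 dB SPL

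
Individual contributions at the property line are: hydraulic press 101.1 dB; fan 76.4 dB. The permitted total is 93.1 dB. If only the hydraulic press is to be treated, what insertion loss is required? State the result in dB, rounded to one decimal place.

8.1 dB

The untreated sources together contribute 10^(76.4/10) = 4.365e+07, i.e. 76.40 dB.
To meet 93.1 dB overall, the treated hydraulic press may contribute at most 10^(93.1/10) − 4.365e+07 = 1.998e+09, i.e. 93.01 dB.
Required insertion loss = 101.1 − 93.01 = 8.09 dB.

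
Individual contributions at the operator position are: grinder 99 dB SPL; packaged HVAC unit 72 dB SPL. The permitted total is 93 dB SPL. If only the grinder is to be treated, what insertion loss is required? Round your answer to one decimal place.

6.0 dB

The untreated sources together contribute 10^(72/10) = 1.585e+07, i.e. 72.00 dB SPL.
The limit corresponds to 10^(93/10) = 1.995e+09; subtracting the fixed part leaves 1.979e+09 for the grinder, i.e. 92.97 dB SPL.
So the grinder must be reduced from 99 to 92.97 dB SPL: IL = 6.03 dB.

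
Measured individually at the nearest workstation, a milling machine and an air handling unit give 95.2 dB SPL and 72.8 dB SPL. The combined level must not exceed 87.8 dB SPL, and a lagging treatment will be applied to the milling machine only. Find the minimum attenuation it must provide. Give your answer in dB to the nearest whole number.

Everything except the milling machine sums to 10^(72.8/10) = 1.905e+07 in linear terms, 72.80 dB SPL.
The limit corresponds to 10^(87.8/10) = 6.026e+08; subtracting the fixed part leaves 5.835e+08 for the milling machine, i.e. 87.66 dB SPL.
Required insertion loss = 95.2 − 87.66 = 7.54 dB.

8 dB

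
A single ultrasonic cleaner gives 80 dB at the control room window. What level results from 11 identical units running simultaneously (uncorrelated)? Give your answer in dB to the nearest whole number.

L_total = L₁ + 10·log₁₀ N for N identical incoherent sources.
L_total = 80 + 10·log₁₀(11) = 80 + 10.414 = 90.41 dB.

90 dB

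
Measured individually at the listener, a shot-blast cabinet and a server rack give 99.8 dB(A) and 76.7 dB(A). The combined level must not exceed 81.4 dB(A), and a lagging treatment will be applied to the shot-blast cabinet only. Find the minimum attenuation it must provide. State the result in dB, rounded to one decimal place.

Everything except the shot-blast cabinet sums to 10^(76.7/10) = 4.677e+07 in linear terms, 76.70 dB(A).
To meet 81.4 dB(A) overall, the treated shot-blast cabinet may contribute at most 10^(81.4/10) − 4.677e+07 = 9.126e+07, i.e. 79.60 dB(A).
Required insertion loss = 99.8 − 79.60 = 20.20 dB.

20.2 dB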